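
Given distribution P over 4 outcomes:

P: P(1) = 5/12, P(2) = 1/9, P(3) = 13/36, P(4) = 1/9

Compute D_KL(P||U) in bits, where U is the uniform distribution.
0.2387 bits

U(i) = 1/4 for all i

D_KL(P||U) = Σ P(x) log₂(P(x) / (1/4))
           = Σ P(x) log₂(P(x)) + log₂(4)
           = log₂(4) - H(P)

H(P) = -Σ P(x) log₂(P(x)):
  -P(1)·log₂(P(1)) = -(5/12)·log₂(5/12) = 0.52626
  -P(2)·log₂(P(2)) = -(1/9)·log₂(1/9) = 0.35221
  -P(3)·log₂(P(3)) = -(13/36)·log₂(13/36) = 0.53065
  -P(4)·log₂(P(4)) = -(1/9)·log₂(1/9) = 0.35221
H(P) = 0.52626 + 0.35221 + 0.53065 + 0.35221 = 1.76133 bits

log₂(4) = 2.00000 bits

D_KL(P||U) = 2.00000 - 1.76133 = 0.23867 ≈ 0.2387 bits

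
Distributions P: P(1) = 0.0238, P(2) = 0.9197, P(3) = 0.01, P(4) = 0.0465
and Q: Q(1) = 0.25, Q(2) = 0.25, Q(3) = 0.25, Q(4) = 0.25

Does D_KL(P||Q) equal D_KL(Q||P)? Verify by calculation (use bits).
D_KL(P||Q) = 1.4883 bits, D_KL(Q||P) = 2.1460 bits. No — D_KL(P||Q) ≠ D_KL(Q||P) for this pair.

D_KL(P||Q) = Σ P(x) log₂(P(x)/Q(x))

Computing term by term:
  P(1)·log₂(P(1)/Q(1)) = 0.0238·log₂(0.0238/0.25) = -0.08075
  P(2)·log₂(P(2)/Q(2)) = 0.9197·log₂(0.9197/0.25) = 1.72833
  P(3)·log₂(P(3)/Q(3)) = 0.01·log₂(0.01/0.25) = -0.04644
  P(4)·log₂(P(4)/Q(4)) = 0.0465·log₂(0.0465/0.25) = -0.11284

D_KL(P||Q) = -0.08075 + 1.72833 - 0.04644 - 0.11284 = 1.48830 ≈ 1.4883 bits

D_KL(Q||P) = Σ Q(x) log₂(Q(x)/P(x))

Computing term by term:
  Q(1)·log₂(Q(1)/P(1)) = 0.25·log₂(0.25/0.0238) = 0.84822
  Q(2)·log₂(Q(2)/P(2)) = 0.25·log₂(0.25/0.9197) = -0.46981
  Q(3)·log₂(Q(3)/P(3)) = 0.25·log₂(0.25/0.01) = 1.16096
  Q(4)·log₂(Q(4)/P(4)) = 0.25·log₂(0.25/0.0465) = 0.60666

D_KL(Q||P) = 0.84822 - 0.46981 + 1.16096 + 0.60666 = 2.14603 ≈ 2.1460 bits

These are NOT equal (difference: 0.6577 bits). KL divergence is asymmetric: D_KL(P||Q) ≠ D_KL(Q||P) in general.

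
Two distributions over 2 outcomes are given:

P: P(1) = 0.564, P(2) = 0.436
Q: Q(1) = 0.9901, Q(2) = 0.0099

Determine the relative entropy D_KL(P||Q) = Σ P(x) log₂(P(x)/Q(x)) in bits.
1.9230 bits

D_KL(P||Q) = Σ P(x) log₂(P(x)/Q(x))

Computing term by term:
  P(1)·log₂(P(1)/Q(1)) = 0.564·log₂(0.564/0.9901) = -0.45790
  P(2)·log₂(P(2)/Q(2)) = 0.436·log₂(0.436/0.0099) = 2.38089

D_KL(P||Q) = -0.45790 + 2.38089 = 1.92299 ≈ 1.9230 bits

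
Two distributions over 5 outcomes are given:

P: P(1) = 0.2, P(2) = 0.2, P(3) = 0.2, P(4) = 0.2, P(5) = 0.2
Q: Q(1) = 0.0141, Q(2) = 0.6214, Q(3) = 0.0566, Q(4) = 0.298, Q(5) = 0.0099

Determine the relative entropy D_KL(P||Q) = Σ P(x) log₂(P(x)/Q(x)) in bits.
1.5546 bits

D_KL(P||Q) = Σ P(x) log₂(P(x)/Q(x))

Computing term by term:
  P(1)·log₂(P(1)/Q(1)) = 0.2·log₂(0.2/0.0141) = 0.76525
  P(2)·log₂(P(2)/Q(2)) = 0.2·log₂(0.2/0.6214) = -0.32710
  P(3)·log₂(P(3)/Q(3)) = 0.2·log₂(0.2/0.0566) = 0.36423
  P(4)·log₂(P(4)/Q(4)) = 0.2·log₂(0.2/0.298) = -0.11506
  P(5)·log₂(P(5)/Q(5)) = 0.2·log₂(0.2/0.0099) = 0.86729

D_KL(P||Q) = 0.76525 - 0.32710 + 0.36423 - 0.11506 + 0.86729 = 1.55461 ≈ 1.5546 bits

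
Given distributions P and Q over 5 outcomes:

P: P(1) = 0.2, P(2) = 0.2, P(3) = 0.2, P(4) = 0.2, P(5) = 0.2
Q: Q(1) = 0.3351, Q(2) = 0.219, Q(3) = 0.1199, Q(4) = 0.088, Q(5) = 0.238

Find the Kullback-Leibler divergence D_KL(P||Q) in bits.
0.1592 bits

D_KL(P||Q) = Σ P(x) log₂(P(x)/Q(x))

Computing term by term:
  P(1)·log₂(P(1)/Q(1)) = 0.2·log₂(0.2/0.3351) = -0.14892
  P(2)·log₂(P(2)/Q(2)) = 0.2·log₂(0.2/0.219) = -0.02619
  P(3)·log₂(P(3)/Q(3)) = 0.2·log₂(0.2/0.1199) = 0.14763
  P(4)·log₂(P(4)/Q(4)) = 0.2·log₂(0.2/0.088) = 0.23688
  P(5)·log₂(P(5)/Q(5)) = 0.2·log₂(0.2/0.238) = -0.05019

D_KL(P||Q) = -0.14892 - 0.02619 + 0.14763 + 0.23688 - 0.05019 = 0.15921 ≈ 0.1592 bits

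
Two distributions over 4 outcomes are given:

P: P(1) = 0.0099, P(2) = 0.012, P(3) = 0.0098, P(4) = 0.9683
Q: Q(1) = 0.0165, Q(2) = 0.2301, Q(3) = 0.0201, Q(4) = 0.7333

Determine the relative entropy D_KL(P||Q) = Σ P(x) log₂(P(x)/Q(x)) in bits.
0.3198 bits

D_KL(P||Q) = Σ P(x) log₂(P(x)/Q(x))

Computing term by term:
  P(1)·log₂(P(1)/Q(1)) = 0.0099·log₂(0.0099/0.0165) = -0.00730
  P(2)·log₂(P(2)/Q(2)) = 0.012·log₂(0.012/0.2301) = -0.05113
  P(3)·log₂(P(3)/Q(3)) = 0.0098·log₂(0.0098/0.0201) = -0.01016
  P(4)·log₂(P(4)/Q(4)) = 0.9683·log₂(0.9683/0.7333) = 0.38834

D_KL(P||Q) = -0.00730 - 0.05113 - 0.01016 + 0.38834 = 0.31975 ≈ 0.3198 bits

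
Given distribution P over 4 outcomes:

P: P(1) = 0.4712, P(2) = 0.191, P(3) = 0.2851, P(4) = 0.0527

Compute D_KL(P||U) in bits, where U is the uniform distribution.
0.2924 bits

U(i) = 1/4 for all i

D_KL(P||U) = Σ P(x) log₂(P(x) / (1/4))
           = Σ P(x) log₂(P(x)) + log₂(4)
           = log₂(4) - H(P)

H(P) = -Σ P(x) log₂(P(x)):
  -P(1)·log₂(P(1)) = -(0.4712)·log₂(0.4712) = 0.51153
  -P(2)·log₂(P(2)) = -(0.191)·log₂(0.191) = 0.45618
  -P(3)·log₂(P(3)) = -(0.2851)·log₂(0.2851) = 0.51616
  -P(4)·log₂(P(4)) = -(0.0527)·log₂(0.0527) = 0.22377
H(P) = 0.51153 + 0.45618 + 0.51616 + 0.22377 = 1.70764 bits

log₂(4) = 2.00000 bits

D_KL(P||U) = 2.00000 - 1.70764 = 0.29236 ≈ 0.2924 bits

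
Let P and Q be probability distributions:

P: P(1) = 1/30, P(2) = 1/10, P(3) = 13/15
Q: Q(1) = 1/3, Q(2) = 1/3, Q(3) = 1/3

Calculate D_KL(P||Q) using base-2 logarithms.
0.9103 bits

D_KL(P||Q) = Σ P(x) log₂(P(x)/Q(x))

Computing term by term:
  P(1)·log₂(P(1)/Q(1)) = (1/30)·log₂((1/30)/(1/3)) = -0.11073
  P(2)·log₂(P(2)/Q(2)) = (1/10)·log₂((1/10)/(1/3)) = -0.17370
  P(3)·log₂(P(3)/Q(3)) = (13/15)·log₂((13/15)/(1/3)) = 1.19471

D_KL(P||Q) = -0.11073 - 0.17370 + 1.19471 = 0.91028 ≈ 0.9103 bits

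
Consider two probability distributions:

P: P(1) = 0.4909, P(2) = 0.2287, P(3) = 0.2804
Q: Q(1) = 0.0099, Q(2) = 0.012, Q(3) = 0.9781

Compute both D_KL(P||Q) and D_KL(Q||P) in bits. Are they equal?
D_KL(P||Q) = 3.2318 bits, D_KL(Q||P) = 1.6562 bits. No, they are not equal.

D_KL(P||Q) = Σ P(x) log₂(P(x)/Q(x))

Computing term by term:
  P(1)·log₂(P(1)/Q(1)) = 0.4909·log₂(0.4909/0.0099) = 2.76468
  P(2)·log₂(P(2)/Q(2)) = 0.2287·log₂(0.2287/0.012) = 0.97251
  P(3)·log₂(P(3)/Q(3)) = 0.2804·log₂(0.2804/0.9781) = -0.50542

D_KL(P||Q) = 2.76468 + 0.97251 - 0.50542 = 3.23177 ≈ 3.2318 bits

D_KL(Q||P) = Σ Q(x) log₂(Q(x)/P(x))

Computing term by term:
  Q(1)·log₂(Q(1)/P(1)) = 0.0099·log₂(0.0099/0.4909) = -0.05576
  Q(2)·log₂(Q(2)/P(2)) = 0.012·log₂(0.012/0.2287) = -0.05103
  Q(3)·log₂(Q(3)/P(3)) = 0.9781·log₂(0.9781/0.2804) = 1.76302

D_KL(Q||P) = -0.05576 - 0.05103 + 1.76302 = 1.65623 ≈ 1.6562 bits

These are NOT equal (difference: 1.5756 bits). KL divergence is asymmetric: D_KL(P||Q) ≠ D_KL(Q||P) in general.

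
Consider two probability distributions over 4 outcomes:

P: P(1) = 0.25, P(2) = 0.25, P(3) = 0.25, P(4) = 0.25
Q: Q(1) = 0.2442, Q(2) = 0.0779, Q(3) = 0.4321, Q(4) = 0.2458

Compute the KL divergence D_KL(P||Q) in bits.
0.2378 bits

D_KL(P||Q) = Σ P(x) log₂(P(x)/Q(x))

Computing term by term:
  P(1)·log₂(P(1)/Q(1)) = 0.25·log₂(0.25/0.2442) = 0.00847
  P(2)·log₂(P(2)/Q(2)) = 0.25·log₂(0.25/0.0779) = 0.42056
  P(3)·log₂(P(3)/Q(3)) = 0.25·log₂(0.25/0.4321) = -0.19736
  P(4)·log₂(P(4)/Q(4)) = 0.25·log₂(0.25/0.2458) = 0.00611

D_KL(P||Q) = 0.00847 + 0.42056 - 0.19736 + 0.00611 = 0.23778 ≈ 0.2378 bits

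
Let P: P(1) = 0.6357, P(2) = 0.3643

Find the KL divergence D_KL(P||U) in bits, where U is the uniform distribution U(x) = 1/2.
0.0538 bits

U(i) = 1/2 for all i

D_KL(P||U) = Σ P(x) log₂(P(x) / (1/2))
           = Σ P(x) log₂(P(x)) + log₂(2)
           = log₂(2) - H(P)

H(P) = -Σ P(x) log₂(P(x)):
  -P(1)·log₂(P(1)) = -(0.6357)·log₂(0.6357) = 0.41548
  -P(2)·log₂(P(2)) = -(0.3643)·log₂(0.3643) = 0.53071
H(P) = 0.41548 + 0.53071 = 0.94619 bits

log₂(2) = 1.00000 bits

D_KL(P||U) = 1.00000 - 0.94619 = 0.05381 ≈ 0.0538 bits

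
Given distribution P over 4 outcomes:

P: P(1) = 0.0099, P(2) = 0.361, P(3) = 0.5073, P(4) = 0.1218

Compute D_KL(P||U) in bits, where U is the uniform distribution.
0.5368 bits

U(i) = 1/4 for all i

D_KL(P||U) = Σ P(x) log₂(P(x) / (1/4))
           = Σ P(x) log₂(P(x)) + log₂(4)
           = log₂(4) - H(P)

H(P) = -Σ P(x) log₂(P(x)):
  -P(1)·log₂(P(1)) = -(0.0099)·log₂(0.0099) = 0.06592
  -P(2)·log₂(P(2)) = -(0.361)·log₂(0.361) = 0.53064
  -P(3)·log₂(P(3)) = -(0.5073)·log₂(0.5073) = 0.49669
  -P(4)·log₂(P(4)) = -(0.1218)·log₂(0.1218) = 0.36996
H(P) = 0.06592 + 0.53064 + 0.49669 + 0.36996 = 1.46321 bits

log₂(4) = 2.00000 bits

D_KL(P||U) = 2.00000 - 1.46321 = 0.53679 ≈ 0.5368 bits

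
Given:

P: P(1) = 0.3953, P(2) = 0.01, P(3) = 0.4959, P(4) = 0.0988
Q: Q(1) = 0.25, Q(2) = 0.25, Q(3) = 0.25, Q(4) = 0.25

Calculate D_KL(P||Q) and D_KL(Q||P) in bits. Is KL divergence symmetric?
D_KL(P||Q) = 0.5725 bits, D_KL(Q||P) = 1.0835 bits. No, KL divergence is not symmetric.

D_KL(P||Q) = Σ P(x) log₂(P(x)/Q(x))

Computing term by term:
  P(1)·log₂(P(1)/Q(1)) = 0.3953·log₂(0.3953/0.25) = 0.26130
  P(2)·log₂(P(2)/Q(2)) = 0.01·log₂(0.01/0.25) = -0.04644
  P(3)·log₂(P(3)/Q(3)) = 0.4959·log₂(0.4959/0.25) = 0.49001
  P(4)·log₂(P(4)/Q(4)) = 0.0988·log₂(0.0988/0.25) = -0.13233

D_KL(P||Q) = 0.26130 - 0.04644 + 0.49001 - 0.13233 = 0.57254 ≈ 0.5725 bits

D_KL(Q||P) = Σ Q(x) log₂(Q(x)/P(x))

Computing term by term:
  Q(1)·log₂(Q(1)/P(1)) = 0.25·log₂(0.25/0.3953) = -0.16525
  Q(2)·log₂(Q(2)/P(2)) = 0.25·log₂(0.25/0.01) = 1.16096
  Q(3)·log₂(Q(3)/P(3)) = 0.25·log₂(0.25/0.4959) = -0.24703
  Q(4)·log₂(Q(4)/P(4)) = 0.25·log₂(0.25/0.0988) = 0.33484

D_KL(Q||P) = -0.16525 + 1.16096 - 0.24703 + 0.33484 = 1.08352 ≈ 1.0835 bits

These are NOT equal (difference: 0.5110 bits). KL divergence is asymmetric: D_KL(P||Q) ≠ D_KL(Q||P) in general.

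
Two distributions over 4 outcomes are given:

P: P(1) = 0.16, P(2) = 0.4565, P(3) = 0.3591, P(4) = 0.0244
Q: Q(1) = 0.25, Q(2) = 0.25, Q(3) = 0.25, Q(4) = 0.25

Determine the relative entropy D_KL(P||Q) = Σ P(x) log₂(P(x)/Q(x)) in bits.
0.3992 bits

D_KL(P||Q) = Σ P(x) log₂(P(x)/Q(x))

Computing term by term:
  P(1)·log₂(P(1)/Q(1)) = 0.16·log₂(0.16/0.25) = -0.10302
  P(2)·log₂(P(2)/Q(2)) = 0.4565·log₂(0.4565/0.25) = 0.39656
  P(3)·log₂(P(3)/Q(3)) = 0.3591·log₂(0.3591/0.25) = 0.18761
  P(4)·log₂(P(4)/Q(4)) = 0.0244·log₂(0.0244/0.25) = -0.08191

D_KL(P||Q) = -0.10302 + 0.39656 + 0.18761 - 0.08191 = 0.39924 ≈ 0.3992 bits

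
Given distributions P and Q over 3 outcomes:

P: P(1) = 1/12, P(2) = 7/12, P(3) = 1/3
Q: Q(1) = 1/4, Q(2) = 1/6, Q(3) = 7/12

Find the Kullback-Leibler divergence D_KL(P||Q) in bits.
0.6531 bits

D_KL(P||Q) = Σ P(x) log₂(P(x)/Q(x))

Computing term by term:
  P(1)·log₂(P(1)/Q(1)) = (1/12)·log₂((1/12)/(1/4)) = -0.13208
  P(2)·log₂(P(2)/Q(2)) = (7/12)·log₂((7/12)/(1/6)) = 1.05429
  P(3)·log₂(P(3)/Q(3)) = (1/3)·log₂((1/3)/(7/12)) = -0.26912

D_KL(P||Q) = -0.13208 + 1.05429 - 0.26912 = 0.65309 ≈ 0.6531 bits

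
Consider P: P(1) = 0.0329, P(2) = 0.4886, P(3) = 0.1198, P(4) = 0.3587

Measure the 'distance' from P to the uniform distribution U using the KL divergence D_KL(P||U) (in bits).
0.4358 bits

U(i) = 1/4 for all i

D_KL(P||U) = Σ P(x) log₂(P(x) / (1/4))
           = Σ P(x) log₂(P(x)) + log₂(4)
           = log₂(4) - H(P)

H(P) = -Σ P(x) log₂(P(x)):
  -P(1)·log₂(P(1)) = -(0.0329)·log₂(0.0329) = 0.16206
  -P(2)·log₂(P(2)) = -(0.4886)·log₂(0.4886) = 0.50486
  -P(3)·log₂(P(3)) = -(0.1198)·log₂(0.1198) = 0.36674
  -P(4)·log₂(P(4)) = -(0.3587)·log₂(0.3587) = 0.53057
H(P) = 0.16206 + 0.50486 + 0.36674 + 0.53057 = 1.56423 bits

log₂(4) = 2.00000 bits

D_KL(P||U) = 2.00000 - 1.56423 = 0.43577 ≈ 0.4358 bits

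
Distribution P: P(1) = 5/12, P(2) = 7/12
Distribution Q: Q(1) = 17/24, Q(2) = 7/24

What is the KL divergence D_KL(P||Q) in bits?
0.2644 bits

D_KL(P||Q) = Σ P(x) log₂(P(x)/Q(x))

Computing term by term:
  P(1)·log₂(P(1)/Q(1)) = (5/12)·log₂((5/12)/(17/24)) = -0.31897
  P(2)·log₂(P(2)/Q(2)) = (7/12)·log₂((7/12)/(7/24)) = 0.58333

D_KL(P||Q) = -0.31897 + 0.58333 = 0.26436 ≈ 0.2644 bits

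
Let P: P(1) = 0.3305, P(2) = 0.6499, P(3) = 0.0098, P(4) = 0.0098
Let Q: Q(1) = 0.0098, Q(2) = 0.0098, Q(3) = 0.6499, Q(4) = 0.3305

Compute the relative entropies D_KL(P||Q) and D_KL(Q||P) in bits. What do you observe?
D_KL(P||Q) = 5.5012 bits, D_KL(Q||P) = 5.5012 bits. The two directions give the same value here, because Q is a self-inverse relabeling of P; in general KL divergence is asymmetric.

D_KL(P||Q) = Σ P(x) log₂(P(x)/Q(x))

Computing term by term:
  P(1)·log₂(P(1)/Q(1)) = 0.3305·log₂(0.3305/0.0098) = 1.67753
  P(2)·log₂(P(2)/Q(2)) = 0.6499·log₂(0.6499/0.0098) = 3.93273
  P(3)·log₂(P(3)/Q(3)) = 0.0098·log₂(0.0098/0.6499) = -0.05930
  P(4)·log₂(P(4)/Q(4)) = 0.0098·log₂(0.0098/0.3305) = -0.04974

D_KL(P||Q) = 1.67753 + 3.93273 - 0.05930 - 0.04974 = 5.50122 ≈ 5.5012 bits

D_KL(Q||P) = Σ Q(x) log₂(Q(x)/P(x))

Computing term by term:
  Q(1)·log₂(Q(1)/P(1)) = 0.0098·log₂(0.0098/0.3305) = -0.04974
  Q(2)·log₂(Q(2)/P(2)) = 0.0098·log₂(0.0098/0.6499) = -0.05930
  Q(3)·log₂(Q(3)/P(3)) = 0.6499·log₂(0.6499/0.0098) = 3.93273
  Q(4)·log₂(Q(4)/P(4)) = 0.3305·log₂(0.3305/0.0098) = 1.67753

D_KL(Q||P) = -0.04974 - 0.05930 + 3.93273 + 1.67753 = 5.50122 ≈ 5.5012 bits

These ARE equal here. Q is P with outcomes relabeled (Q(1) = P(4), Q(2) = P(3), Q(3) = P(2), Q(4) = P(1)) by a relabeling that is its own inverse, so the two sums contain exactly the same terms in a different order. This is a special case — KL divergence is not symmetric in general: D_KL(P||Q) ≠ D_KL(Q||P) for most P, Q.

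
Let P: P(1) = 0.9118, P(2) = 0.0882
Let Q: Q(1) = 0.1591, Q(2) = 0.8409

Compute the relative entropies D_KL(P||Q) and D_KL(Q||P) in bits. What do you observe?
D_KL(P||Q) = 2.0097 bits, D_KL(Q||P) = 2.3348 bits. The two directions give different values (D_KL(Q||P) exceeds D_KL(P||Q) by 0.3251 bits): KL divergence is asymmetric.

D_KL(P||Q) = Σ P(x) log₂(P(x)/Q(x))

Computing term by term:
  P(1)·log₂(P(1)/Q(1)) = 0.9118·log₂(0.9118/0.1591) = 2.29663
  P(2)·log₂(P(2)/Q(2)) = 0.0882·log₂(0.0882/0.8409) = -0.28692

D_KL(P||Q) = 2.29663 - 0.28692 = 2.00971 ≈ 2.0097 bits

D_KL(Q||P) = Σ Q(x) log₂(Q(x)/P(x))

Computing term by term:
  Q(1)·log₂(Q(1)/P(1)) = 0.1591·log₂(0.1591/0.9118) = -0.40074
  Q(2)·log₂(Q(2)/P(2)) = 0.8409·log₂(0.8409/0.0882) = 2.73552

D_KL(Q||P) = -0.40074 + 2.73552 = 2.33478 ≈ 2.3348 bits

These are NOT equal (difference: 0.3251 bits). KL divergence is asymmetric: D_KL(P||Q) ≠ D_KL(Q||P) in general.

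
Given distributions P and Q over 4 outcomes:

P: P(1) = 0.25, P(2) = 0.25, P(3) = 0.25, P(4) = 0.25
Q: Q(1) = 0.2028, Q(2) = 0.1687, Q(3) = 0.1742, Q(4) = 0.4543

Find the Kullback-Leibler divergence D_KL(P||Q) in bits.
0.1322 bits

D_KL(P||Q) = Σ P(x) log₂(P(x)/Q(x))

Computing term by term:
  P(1)·log₂(P(1)/Q(1)) = 0.25·log₂(0.25/0.2028) = 0.07547
  P(2)·log₂(P(2)/Q(2)) = 0.25·log₂(0.25/0.1687) = 0.14187
  P(3)·log₂(P(3)/Q(3)) = 0.25·log₂(0.25/0.1742) = 0.13030
  P(4)·log₂(P(4)/Q(4)) = 0.25·log₂(0.25/0.4543) = -0.21543

D_KL(P||Q) = 0.07547 + 0.14187 + 0.13030 - 0.21543 = 0.13221 ≈ 0.1322 bits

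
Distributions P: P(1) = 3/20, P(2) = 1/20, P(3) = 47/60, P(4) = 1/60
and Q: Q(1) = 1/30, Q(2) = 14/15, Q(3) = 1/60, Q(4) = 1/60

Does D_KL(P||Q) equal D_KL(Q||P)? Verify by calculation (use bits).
D_KL(P||Q) = 4.4655 bits, D_KL(Q||P) = 3.7760 bits. No — D_KL(P||Q) ≠ D_KL(Q||P) for this pair.

D_KL(P||Q) = Σ P(x) log₂(P(x)/Q(x))

Computing term by term:
  P(1)·log₂(P(1)/Q(1)) = (3/20)·log₂((3/20)/(1/30)) = 0.32549
  P(2)·log₂(P(2)/Q(2)) = (1/20)·log₂((1/20)/(14/15)) = -0.21112
  P(3)·log₂(P(3)/Q(3)) = (47/60)·log₂((47/60)/(1/60)) = 4.35109
  P(4)·log₂(P(4)/Q(4)) = (1/60)·log₂((1/60)/(1/60)) = 0.00000

D_KL(P||Q) = 0.32549 - 0.21112 + 4.35109 + 0.00000 = 4.46546 ≈ 4.4655 bits

D_KL(Q||P) = Σ Q(x) log₂(Q(x)/P(x))

Computing term by term:
  Q(1)·log₂(Q(1)/P(1)) = (1/30)·log₂((1/30)/(3/20)) = -0.07233
  Q(2)·log₂(Q(2)/P(2)) = (14/15)·log₂((14/15)/(1/20)) = 3.94090
  Q(3)·log₂(Q(3)/P(3)) = (1/60)·log₂((1/60)/(47/60)) = -0.09258
  Q(4)·log₂(Q(4)/P(4)) = (1/60)·log₂((1/60)/(1/60)) = 0.00000

D_KL(Q||P) = -0.07233 + 3.94090 - 0.09258 + 0.00000 = 3.77599 ≈ 3.7760 bits

These are NOT equal (difference: 0.6895 bits). KL divergence is asymmetric: D_KL(P||Q) ≠ D_KL(Q||P) in general.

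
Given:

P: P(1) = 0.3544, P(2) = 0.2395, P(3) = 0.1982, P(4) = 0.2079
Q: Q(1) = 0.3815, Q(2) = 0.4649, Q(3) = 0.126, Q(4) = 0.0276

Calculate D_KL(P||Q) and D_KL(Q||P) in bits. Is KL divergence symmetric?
D_KL(P||Q) = 0.4683 bits, D_KL(Q||P) = 0.3227 bits. No, KL divergence is not symmetric.

D_KL(P||Q) = Σ P(x) log₂(P(x)/Q(x))

Computing term by term:
  P(1)·log₂(P(1)/Q(1)) = 0.3544·log₂(0.3544/0.3815) = -0.03767
  P(2)·log₂(P(2)/Q(2)) = 0.2395·log₂(0.2395/0.4649) = -0.22918
  P(3)·log₂(P(3)/Q(3)) = 0.1982·log₂(0.1982/0.126) = 0.12953
  P(4)·log₂(P(4)/Q(4)) = 0.2079·log₂(0.2079/0.0276) = 0.60564

D_KL(P||Q) = -0.03767 - 0.22918 + 0.12953 + 0.60564 = 0.46832 ≈ 0.4683 bits

D_KL(Q||P) = Σ Q(x) log₂(Q(x)/P(x))

Computing term by term:
  Q(1)·log₂(Q(1)/P(1)) = 0.3815·log₂(0.3815/0.3544) = 0.04056
  Q(2)·log₂(Q(2)/P(2)) = 0.4649·log₂(0.4649/0.2395) = 0.44486
  Q(3)·log₂(Q(3)/P(3)) = 0.126·log₂(0.126/0.1982) = -0.08235
  Q(4)·log₂(Q(4)/P(4)) = 0.0276·log₂(0.0276/0.2079) = -0.08040

D_KL(Q||P) = 0.04056 + 0.44486 - 0.08235 - 0.08040 = 0.32267 ≈ 0.3227 bits

These are NOT equal (difference: 0.1456 bits). KL divergence is asymmetric: D_KL(P||Q) ≠ D_KL(Q||P) in general.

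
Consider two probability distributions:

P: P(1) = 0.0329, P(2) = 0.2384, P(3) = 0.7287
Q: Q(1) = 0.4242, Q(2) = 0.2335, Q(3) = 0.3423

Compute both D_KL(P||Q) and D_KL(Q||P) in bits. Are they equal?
D_KL(P||Q) = 0.6801 bits, D_KL(Q||P) = 1.1846 bits. No, they are not equal.

D_KL(P||Q) = Σ P(x) log₂(P(x)/Q(x))

Computing term by term:
  P(1)·log₂(P(1)/Q(1)) = 0.0329·log₂(0.0329/0.4242) = -0.12135
  P(2)·log₂(P(2)/Q(2)) = 0.2384·log₂(0.2384/0.2335) = 0.00714
  P(3)·log₂(P(3)/Q(3)) = 0.7287·log₂(0.7287/0.3423) = 0.79433

D_KL(P||Q) = -0.12135 + 0.00714 + 0.79433 = 0.68012 ≈ 0.6801 bits

D_KL(Q||P) = Σ Q(x) log₂(Q(x)/P(x))

Computing term by term:
  Q(1)·log₂(Q(1)/P(1)) = 0.4242·log₂(0.4242/0.0329) = 1.56470
  Q(2)·log₂(Q(2)/P(2)) = 0.2335·log₂(0.2335/0.2384) = -0.00700
  Q(3)·log₂(Q(3)/P(3)) = 0.3423·log₂(0.3423/0.7287) = -0.37313

D_KL(Q||P) = 1.56470 - 0.00700 - 0.37313 = 1.18457 ≈ 1.1846 bits

These are NOT equal (difference: 0.5045 bits). KL divergence is asymmetric: D_KL(P||Q) ≠ D_KL(Q||P) in general.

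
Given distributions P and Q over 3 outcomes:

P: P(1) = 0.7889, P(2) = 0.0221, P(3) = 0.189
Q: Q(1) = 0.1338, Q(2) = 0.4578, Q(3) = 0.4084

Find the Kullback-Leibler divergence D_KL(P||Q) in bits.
1.7127 bits

D_KL(P||Q) = Σ P(x) log₂(P(x)/Q(x))

Computing term by term:
  P(1)·log₂(P(1)/Q(1)) = 0.7889·log₂(0.7889/0.1338) = 2.01940
  P(2)·log₂(P(2)/Q(2)) = 0.0221·log₂(0.0221/0.4578) = -0.09663
  P(3)·log₂(P(3)/Q(3)) = 0.189·log₂(0.189/0.4084) = -0.21009

D_KL(P||Q) = 2.01940 - 0.09663 - 0.21009 = 1.71268 ≈ 1.7127 bits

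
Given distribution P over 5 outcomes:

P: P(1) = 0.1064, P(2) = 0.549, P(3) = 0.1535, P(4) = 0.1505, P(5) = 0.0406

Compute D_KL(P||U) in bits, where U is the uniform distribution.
0.4892 bits

U(i) = 1/5 for all i

D_KL(P||U) = Σ P(x) log₂(P(x) / (1/5))
           = Σ P(x) log₂(P(x)) + log₂(5)
           = log₂(5) - H(P)

H(P) = -Σ P(x) log₂(P(x)):
  -P(1)·log₂(P(1)) = -(0.1064)·log₂(0.1064) = 0.34393
  -P(2)·log₂(P(2)) = -(0.549)·log₂(0.549) = 0.47495
  -P(3)·log₂(P(3)) = -(0.1535)·log₂(0.1535) = 0.41502
  -P(4)·log₂(P(4)) = -(0.1505)·log₂(0.1505) = 0.41119
  -P(5)·log₂(P(5)) = -(0.0406)·log₂(0.0406) = 0.18767
H(P) = 0.34393 + 0.47495 + 0.41502 + 0.41119 + 0.18767 = 1.83276 bits

log₂(5) = 2.32193 bits

D_KL(P||U) = 2.32193 - 1.83276 = 0.48917 ≈ 0.4892 bits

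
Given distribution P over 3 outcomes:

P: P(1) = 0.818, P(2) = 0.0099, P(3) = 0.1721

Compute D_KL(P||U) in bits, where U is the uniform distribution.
0.8451 bits

U(i) = 1/3 for all i

D_KL(P||U) = Σ P(x) log₂(P(x) / (1/3))
           = Σ P(x) log₂(P(x)) + log₂(3)
           = log₂(3) - H(P)

H(P) = -Σ P(x) log₂(P(x)):
  -P(1)·log₂(P(1)) = -(0.818)·log₂(0.818) = 0.23708
  -P(2)·log₂(P(2)) = -(0.0099)·log₂(0.0099) = 0.06592
  -P(3)·log₂(P(3)) = -(0.1721)·log₂(0.1721) = 0.43691
H(P) = 0.23708 + 0.06592 + 0.43691 = 0.73991 bits

log₂(3) = 1.58496 bits

D_KL(P||U) = 1.58496 - 0.73991 = 0.84505 ≈ 0.8451 bits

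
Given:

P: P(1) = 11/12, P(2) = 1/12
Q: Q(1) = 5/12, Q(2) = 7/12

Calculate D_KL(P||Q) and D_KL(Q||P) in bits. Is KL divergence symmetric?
D_KL(P||Q) = 0.8088 bits, D_KL(Q||P) = 1.1637 bits. No, KL divergence is not symmetric.

D_KL(P||Q) = Σ P(x) log₂(P(x)/Q(x))

Computing term by term:
  P(1)·log₂(P(1)/Q(1)) = (11/12)·log₂((11/12)/(5/12)) = 1.04271
  P(2)·log₂(P(2)/Q(2)) = (1/12)·log₂((1/12)/(7/12)) = -0.23395

D_KL(P||Q) = 1.04271 - 0.23395 = 0.80876 ≈ 0.8088 bits

D_KL(Q||P) = Σ Q(x) log₂(Q(x)/P(x))

Computing term by term:
  Q(1)·log₂(Q(1)/P(1)) = (5/12)·log₂((5/12)/(11/12)) = -0.47396
  Q(2)·log₂(Q(2)/P(2)) = (7/12)·log₂((7/12)/(1/12)) = 1.63762

D_KL(Q||P) = -0.47396 + 1.63762 = 1.16366 ≈ 1.1637 bits

These are NOT equal (difference: 0.3549 bits). KL divergence is asymmetric: D_KL(P||Q) ≠ D_KL(Q||P) in general.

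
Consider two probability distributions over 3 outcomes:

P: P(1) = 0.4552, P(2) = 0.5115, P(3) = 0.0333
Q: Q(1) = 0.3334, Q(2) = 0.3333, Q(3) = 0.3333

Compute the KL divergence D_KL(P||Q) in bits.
0.4099 bits

D_KL(P||Q) = Σ P(x) log₂(P(x)/Q(x))

Computing term by term:
  P(1)·log₂(P(1)/Q(1)) = 0.4552·log₂(0.4552/0.3334) = 0.20450
  P(2)·log₂(P(2)/Q(2)) = 0.5115·log₂(0.5115/0.3333) = 0.31606
  P(3)·log₂(P(3)/Q(3)) = 0.0333·log₂(0.0333/0.3333) = -0.11066

D_KL(P||Q) = 0.20450 + 0.31606 - 0.11066 = 0.40990 ≈ 0.4099 bits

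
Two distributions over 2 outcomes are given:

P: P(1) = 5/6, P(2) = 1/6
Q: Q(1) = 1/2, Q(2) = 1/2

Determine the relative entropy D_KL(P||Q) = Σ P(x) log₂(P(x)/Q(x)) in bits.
0.3500 bits

D_KL(P||Q) = Σ P(x) log₂(P(x)/Q(x))

Computing term by term:
  P(1)·log₂(P(1)/Q(1)) = (5/6)·log₂((5/6)/(1/2)) = 0.61414
  P(2)·log₂(P(2)/Q(2)) = (1/6)·log₂((1/6)/(1/2)) = -0.26416

D_KL(P||Q) = 0.61414 - 0.26416 = 0.34998 ≈ 0.3500 bits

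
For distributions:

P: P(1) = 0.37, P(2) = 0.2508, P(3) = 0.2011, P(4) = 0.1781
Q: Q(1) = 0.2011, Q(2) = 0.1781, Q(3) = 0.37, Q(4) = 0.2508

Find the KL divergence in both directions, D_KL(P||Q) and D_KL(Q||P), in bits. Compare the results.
D_KL(P||Q) = 0.1845 bits, D_KL(Q||P) = 0.1845 bits. The two directions give exactly the same value for this pair.

D_KL(P||Q) = Σ P(x) log₂(P(x)/Q(x))

Computing term by term:
  P(1)·log₂(P(1)/Q(1)) = 0.37·log₂(0.37/0.2011) = 0.32546
  P(2)·log₂(P(2)/Q(2)) = 0.2508·log₂(0.2508/0.1781) = 0.12386
  P(3)·log₂(P(3)/Q(3)) = 0.2011·log₂(0.2011/0.37) = -0.17689
  P(4)·log₂(P(4)/Q(4)) = 0.1781·log₂(0.1781/0.2508) = -0.08795

D_KL(P||Q) = 0.32546 + 0.12386 - 0.17689 - 0.08795 = 0.18448 ≈ 0.1845 bits

D_KL(Q||P) = Σ Q(x) log₂(Q(x)/P(x))

Computing term by term:
  Q(1)·log₂(Q(1)/P(1)) = 0.2011·log₂(0.2011/0.37) = -0.17689
  Q(2)·log₂(Q(2)/P(2)) = 0.1781·log₂(0.1781/0.2508) = -0.08795
  Q(3)·log₂(Q(3)/P(3)) = 0.37·log₂(0.37/0.2011) = 0.32546
  Q(4)·log₂(Q(4)/P(4)) = 0.2508·log₂(0.2508/0.1781) = 0.12386

D_KL(Q||P) = -0.17689 - 0.08795 + 0.32546 + 0.12386 = 0.18448 ≈ 0.1845 bits

These ARE equal here. Q is P with outcomes relabeled (Q(1) = P(3), Q(2) = P(4), Q(3) = P(1), Q(4) = P(2)) by a relabeling that is its own inverse, so the two sums contain exactly the same terms in a different order. This is a special case — KL divergence is not symmetric in general: D_KL(P||Q) ≠ D_KL(Q||P) for most P, Q.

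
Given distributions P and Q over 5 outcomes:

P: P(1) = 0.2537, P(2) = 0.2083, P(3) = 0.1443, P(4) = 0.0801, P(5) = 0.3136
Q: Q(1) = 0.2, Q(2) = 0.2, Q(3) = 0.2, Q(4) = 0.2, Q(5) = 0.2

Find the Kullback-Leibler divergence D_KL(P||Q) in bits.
0.1291 bits

D_KL(P||Q) = Σ P(x) log₂(P(x)/Q(x))

Computing term by term:
  P(1)·log₂(P(1)/Q(1)) = 0.2537·log₂(0.2537/0.2) = 0.08705
  P(2)·log₂(P(2)/Q(2)) = 0.2083·log₂(0.2083/0.2) = 0.01222
  P(3)·log₂(P(3)/Q(3)) = 0.1443·log₂(0.1443/0.2) = -0.06796
  P(4)·log₂(P(4)/Q(4)) = 0.0801·log₂(0.0801/0.2) = -0.10574
  P(5)·log₂(P(5)/Q(5)) = 0.3136·log₂(0.3136/0.2) = 0.20350

D_KL(P||Q) = 0.08705 + 0.01222 - 0.06796 - 0.10574 + 0.20350 = 0.12907 ≈ 0.1291 bits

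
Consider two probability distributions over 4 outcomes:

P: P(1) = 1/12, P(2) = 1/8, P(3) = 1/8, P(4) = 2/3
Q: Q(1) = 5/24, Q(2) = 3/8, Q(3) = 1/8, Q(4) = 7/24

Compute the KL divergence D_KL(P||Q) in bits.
0.4868 bits

D_KL(P||Q) = Σ P(x) log₂(P(x)/Q(x))

Computing term by term:
  P(1)·log₂(P(1)/Q(1)) = (1/12)·log₂((1/12)/(5/24)) = -0.11016
  P(2)·log₂(P(2)/Q(2)) = (1/8)·log₂((1/8)/(3/8)) = -0.19812
  P(3)·log₂(P(3)/Q(3)) = (1/8)·log₂((1/8)/(1/8)) = 0.00000
  P(4)·log₂(P(4)/Q(4)) = (2/3)·log₂((2/3)/(7/24)) = 0.79510

D_KL(P||Q) = -0.11016 - 0.19812 + 0.00000 + 0.79510 = 0.48682 ≈ 0.4868 bits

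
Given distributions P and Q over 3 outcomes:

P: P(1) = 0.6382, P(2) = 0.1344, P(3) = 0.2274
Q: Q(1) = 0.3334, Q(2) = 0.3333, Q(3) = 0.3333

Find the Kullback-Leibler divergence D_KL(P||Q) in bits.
0.2963 bits

D_KL(P||Q) = Σ P(x) log₂(P(x)/Q(x))

Computing term by term:
  P(1)·log₂(P(1)/Q(1)) = 0.6382·log₂(0.6382/0.3334) = 0.59784
  P(2)·log₂(P(2)/Q(2)) = 0.1344·log₂(0.1344/0.3333) = -0.17610
  P(3)·log₂(P(3)/Q(3)) = 0.2274·log₂(0.2274/0.3333) = -0.12543

D_KL(P||Q) = 0.59784 - 0.17610 - 0.12543 = 0.29631 ≈ 0.2963 bits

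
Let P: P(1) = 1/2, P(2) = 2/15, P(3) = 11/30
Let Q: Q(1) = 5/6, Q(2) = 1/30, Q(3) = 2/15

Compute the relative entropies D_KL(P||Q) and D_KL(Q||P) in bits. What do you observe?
D_KL(P||Q) = 0.4333 bits, D_KL(Q||P) = 0.3529 bits. The two directions give different values (D_KL(P||Q) exceeds D_KL(Q||P) by 0.0804 bits): KL divergence is asymmetric.

D_KL(P||Q) = Σ P(x) log₂(P(x)/Q(x))

Computing term by term:
  P(1)·log₂(P(1)/Q(1)) = (1/2)·log₂((1/2)/(5/6)) = -0.36848
  P(2)·log₂(P(2)/Q(2)) = (2/15)·log₂((2/15)/(1/30)) = 0.26667
  P(3)·log₂(P(3)/Q(3)) = (11/30)·log₂((11/30)/(2/15)) = 0.53512

D_KL(P||Q) = -0.36848 + 0.26667 + 0.53512 = 0.43331 ≈ 0.4333 bits

D_KL(Q||P) = Σ Q(x) log₂(Q(x)/P(x))

Computing term by term:
  Q(1)·log₂(Q(1)/P(1)) = (5/6)·log₂((5/6)/(1/2)) = 0.61414
  Q(2)·log₂(Q(2)/P(2)) = (1/30)·log₂((1/30)/(2/15)) = -0.06667
  Q(3)·log₂(Q(3)/P(3)) = (2/15)·log₂((2/15)/(11/30)) = -0.19459

D_KL(Q||P) = 0.61414 - 0.06667 - 0.19459 = 0.35288 ≈ 0.3529 bits

These are NOT equal (difference: 0.0804 bits). KL divergence is asymmetric: D_KL(P||Q) ≠ D_KL(Q||P) in general.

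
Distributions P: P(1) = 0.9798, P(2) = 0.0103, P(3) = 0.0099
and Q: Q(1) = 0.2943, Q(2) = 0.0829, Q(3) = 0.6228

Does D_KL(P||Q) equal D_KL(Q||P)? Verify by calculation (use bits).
D_KL(P||Q) = 1.6100 bits, D_KL(Q||P) = 3.4601 bits. No — D_KL(P||Q) ≠ D_KL(Q||P) for this pair.

D_KL(P||Q) = Σ P(x) log₂(P(x)/Q(x))

Computing term by term:
  P(1)·log₂(P(1)/Q(1)) = 0.9798·log₂(0.9798/0.2943) = 1.70015
  P(2)·log₂(P(2)/Q(2)) = 0.0103·log₂(0.0103/0.0829) = -0.03099
  P(3)·log₂(P(3)/Q(3)) = 0.0099·log₂(0.0099/0.6228) = -0.05915

D_KL(P||Q) = 1.70015 - 0.03099 - 0.05915 = 1.61001 ≈ 1.6100 bits

D_KL(Q||P) = Σ Q(x) log₂(Q(x)/P(x))

Computing term by term:
  Q(1)·log₂(Q(1)/P(1)) = 0.2943·log₂(0.2943/0.9798) = -0.51067
  Q(2)·log₂(Q(2)/P(2)) = 0.0829·log₂(0.0829/0.0103) = 0.24942
  Q(3)·log₂(Q(3)/P(3)) = 0.6228·log₂(0.6228/0.0099) = 3.72135

D_KL(Q||P) = -0.51067 + 0.24942 + 3.72135 = 3.46010 ≈ 3.4601 bits

These are NOT equal (difference: 1.8501 bits). KL divergence is asymmetric: D_KL(P||Q) ≠ D_KL(Q||P) in general.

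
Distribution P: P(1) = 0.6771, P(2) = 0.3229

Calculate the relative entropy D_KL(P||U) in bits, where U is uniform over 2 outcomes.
0.0925 bits

U(i) = 1/2 for all i

D_KL(P||U) = Σ P(x) log₂(P(x) / (1/2))
           = Σ P(x) log₂(P(x)) + log₂(2)
           = log₂(2) - H(P)

H(P) = -Σ P(x) log₂(P(x)):
  -P(1)·log₂(P(1)) = -(0.6771)·log₂(0.6771) = 0.38091
  -P(2)·log₂(P(2)) = -(0.3229)·log₂(0.3229) = 0.52660
H(P) = 0.38091 + 0.52660 = 0.90751 bits

log₂(2) = 1.00000 bits

D_KL(P||U) = 1.00000 - 0.90751 = 0.09249 ≈ 0.0925 bits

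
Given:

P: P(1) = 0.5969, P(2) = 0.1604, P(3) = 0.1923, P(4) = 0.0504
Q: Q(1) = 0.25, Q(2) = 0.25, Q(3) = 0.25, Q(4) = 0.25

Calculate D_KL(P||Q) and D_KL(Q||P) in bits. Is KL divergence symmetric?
D_KL(P||Q) = 0.4575 bits, D_KL(Q||P) = 0.5184 bits. No, KL divergence is not symmetric.

D_KL(P||Q) = Σ P(x) log₂(P(x)/Q(x))

Computing term by term:
  P(1)·log₂(P(1)/Q(1)) = 0.5969·log₂(0.5969/0.25) = 0.74944
  P(2)·log₂(P(2)/Q(2)) = 0.1604·log₂(0.1604/0.25) = -0.10270
  P(3)·log₂(P(3)/Q(3)) = 0.1923·log₂(0.1923/0.25) = -0.07280
  P(4)·log₂(P(4)/Q(4)) = 0.0504·log₂(0.0504/0.25) = -0.11645

D_KL(P||Q) = 0.74944 - 0.10270 - 0.07280 - 0.11645 = 0.45749 ≈ 0.4575 bits

D_KL(Q||P) = Σ Q(x) log₂(Q(x)/P(x))

Computing term by term:
  Q(1)·log₂(Q(1)/P(1)) = 0.25·log₂(0.25/0.5969) = -0.31389
  Q(2)·log₂(Q(2)/P(2)) = 0.25·log₂(0.25/0.1604) = 0.16006
  Q(3)·log₂(Q(3)/P(3)) = 0.25·log₂(0.25/0.1923) = 0.09464
  Q(4)·log₂(Q(4)/P(4)) = 0.25·log₂(0.25/0.0504) = 0.57761

D_KL(Q||P) = -0.31389 + 0.16006 + 0.09464 + 0.57761 = 0.51842 ≈ 0.5184 bits

These are NOT equal (difference: 0.0609 bits). KL divergence is asymmetric: D_KL(P||Q) ≠ D_KL(Q||P) in general.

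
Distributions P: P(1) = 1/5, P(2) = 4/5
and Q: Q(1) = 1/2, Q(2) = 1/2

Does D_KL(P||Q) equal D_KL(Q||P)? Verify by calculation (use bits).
D_KL(P||Q) = 0.2781 bits, D_KL(Q||P) = 0.3219 bits. No — D_KL(P||Q) ≠ D_KL(Q||P) for this pair.

D_KL(P||Q) = Σ P(x) log₂(P(x)/Q(x))

Computing term by term:
  P(1)·log₂(P(1)/Q(1)) = (1/5)·log₂((1/5)/(1/2)) = -0.26439
  P(2)·log₂(P(2)/Q(2)) = (4/5)·log₂((4/5)/(1/2)) = 0.54246

D_KL(P||Q) = -0.26439 + 0.54246 = 0.27807 ≈ 0.2781 bits

D_KL(Q||P) = Σ Q(x) log₂(Q(x)/P(x))

Computing term by term:
  Q(1)·log₂(Q(1)/P(1)) = (1/2)·log₂((1/2)/(1/5)) = 0.66096
  Q(2)·log₂(Q(2)/P(2)) = (1/2)·log₂((1/2)/(4/5)) = -0.33904

D_KL(Q||P) = 0.66096 - 0.33904 = 0.32192 ≈ 0.3219 bits

These are NOT equal (difference: 0.0438 bits). KL divergence is asymmetric: D_KL(P||Q) ≠ D_KL(Q||P) in general.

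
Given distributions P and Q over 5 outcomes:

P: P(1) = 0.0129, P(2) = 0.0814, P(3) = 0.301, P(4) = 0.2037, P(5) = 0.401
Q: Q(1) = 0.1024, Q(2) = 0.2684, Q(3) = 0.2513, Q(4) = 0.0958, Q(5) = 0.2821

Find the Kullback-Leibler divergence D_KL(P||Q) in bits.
0.3249 bits

D_KL(P||Q) = Σ P(x) log₂(P(x)/Q(x))

Computing term by term:
  P(1)·log₂(P(1)/Q(1)) = 0.0129·log₂(0.0129/0.1024) = -0.03856
  P(2)·log₂(P(2)/Q(2)) = 0.0814·log₂(0.0814/0.2684) = -0.14011
  P(3)·log₂(P(3)/Q(3)) = 0.301·log₂(0.301/0.2513) = 0.07837
  P(4)·log₂(P(4)/Q(4)) = 0.2037·log₂(0.2037/0.0958) = 0.22170
  P(5)·log₂(P(5)/Q(5)) = 0.401·log₂(0.401/0.2821) = 0.20347

D_KL(P||Q) = -0.03856 - 0.14011 + 0.07837 + 0.22170 + 0.20347 = 0.32487 ≈ 0.3249 bits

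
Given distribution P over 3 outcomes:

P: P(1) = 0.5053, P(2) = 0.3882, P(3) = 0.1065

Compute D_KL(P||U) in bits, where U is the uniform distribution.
0.2133 bits

U(i) = 1/3 for all i

D_KL(P||U) = Σ P(x) log₂(P(x) / (1/3))
           = Σ P(x) log₂(P(x)) + log₂(3)
           = log₂(3) - H(P)

H(P) = -Σ P(x) log₂(P(x)):
  -P(1)·log₂(P(1)) = -(0.5053)·log₂(0.5053) = 0.49761
  -P(2)·log₂(P(2)) = -(0.3882)·log₂(0.3882) = 0.52994
  -P(3)·log₂(P(3)) = -(0.1065)·log₂(0.1065) = 0.34411
H(P) = 0.49761 + 0.52994 + 0.34411 = 1.37166 bits

log₂(3) = 1.58496 bits

D_KL(P||U) = 1.58496 - 1.37166 = 0.21330 ≈ 0.2133 bits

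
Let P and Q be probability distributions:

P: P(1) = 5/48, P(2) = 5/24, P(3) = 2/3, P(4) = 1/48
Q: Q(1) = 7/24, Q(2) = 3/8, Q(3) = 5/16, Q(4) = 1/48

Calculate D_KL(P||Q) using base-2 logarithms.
0.3973 bits

D_KL(P||Q) = Σ P(x) log₂(P(x)/Q(x))

Computing term by term:
  P(1)·log₂(P(1)/Q(1)) = (5/48)·log₂((5/48)/(7/24)) = -0.15473
  P(2)·log₂(P(2)/Q(2)) = (5/24)·log₂((5/24)/(3/8)) = -0.17667
  P(3)·log₂(P(3)/Q(3)) = (2/3)·log₂((2/3)/(5/16)) = 0.72874
  P(4)·log₂(P(4)/Q(4)) = (1/48)·log₂((1/48)/(1/48)) = 0.00000

D_KL(P||Q) = -0.15473 - 0.17667 + 0.72874 + 0.00000 = 0.39734 ≈ 0.3973 bits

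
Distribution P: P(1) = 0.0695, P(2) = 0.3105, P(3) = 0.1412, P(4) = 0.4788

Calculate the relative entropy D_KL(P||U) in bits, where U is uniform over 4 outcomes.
0.3012 bits

U(i) = 1/4 for all i

D_KL(P||U) = Σ P(x) log₂(P(x) / (1/4))
           = Σ P(x) log₂(P(x)) + log₂(4)
           = log₂(4) - H(P)

H(P) = -Σ P(x) log₂(P(x)):
  -P(1)·log₂(P(1)) = -(0.0695)·log₂(0.0695) = 0.26736
  -P(2)·log₂(P(2)) = -(0.3105)·log₂(0.3105) = 0.52392
  -P(3)·log₂(P(3)) = -(0.1412)·log₂(0.1412) = 0.39878
  -P(4)·log₂(P(4)) = -(0.4788)·log₂(0.4788) = 0.50873
H(P) = 0.26736 + 0.52392 + 0.39878 + 0.50873 = 1.69879 bits

log₂(4) = 2.00000 bits

D_KL(P||U) = 2.00000 - 1.69879 = 0.30121 ≈ 0.3012 bits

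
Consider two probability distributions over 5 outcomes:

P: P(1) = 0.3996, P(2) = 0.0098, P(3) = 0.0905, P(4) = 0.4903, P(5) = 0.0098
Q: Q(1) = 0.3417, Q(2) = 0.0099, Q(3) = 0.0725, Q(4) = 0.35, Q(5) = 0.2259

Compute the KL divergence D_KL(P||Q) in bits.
0.3131 bits

D_KL(P||Q) = Σ P(x) log₂(P(x)/Q(x))

Computing term by term:
  P(1)·log₂(P(1)/Q(1)) = 0.3996·log₂(0.3996/0.3417) = 0.09024
  P(2)·log₂(P(2)/Q(2)) = 0.0098·log₂(0.0098/0.0099) = -0.00014
  P(3)·log₂(P(3)/Q(3)) = 0.0905·log₂(0.0905/0.0725) = 0.02895
  P(4)·log₂(P(4)/Q(4)) = 0.4903·log₂(0.4903/0.35) = 0.23844
  P(5)·log₂(P(5)/Q(5)) = 0.0098·log₂(0.0098/0.2259) = -0.04436

D_KL(P||Q) = 0.09024 - 0.00014 + 0.02895 + 0.23844 - 0.04436 = 0.31313 ≈ 0.3131 bits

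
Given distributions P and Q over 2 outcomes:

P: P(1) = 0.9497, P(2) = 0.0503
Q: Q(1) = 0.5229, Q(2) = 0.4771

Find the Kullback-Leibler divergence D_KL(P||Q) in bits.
0.6544 bits

D_KL(P||Q) = Σ P(x) log₂(P(x)/Q(x))

Computing term by term:
  P(1)·log₂(P(1)/Q(1)) = 0.9497·log₂(0.9497/0.5229) = 0.81763
  P(2)·log₂(P(2)/Q(2)) = 0.0503·log₂(0.0503/0.4771) = -0.16326

D_KL(P||Q) = 0.81763 - 0.16326 = 0.65437 ≈ 0.6544 bits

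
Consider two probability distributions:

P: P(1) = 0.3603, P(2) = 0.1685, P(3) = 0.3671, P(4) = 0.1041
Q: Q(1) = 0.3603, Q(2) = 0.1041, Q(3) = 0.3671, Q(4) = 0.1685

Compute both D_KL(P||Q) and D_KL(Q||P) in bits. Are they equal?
D_KL(P||Q) = 0.0447 bits, D_KL(Q||P) = 0.0447 bits. Yes, in this case they are equal (although KL divergence is not symmetric in general).

D_KL(P||Q) = Σ P(x) log₂(P(x)/Q(x))

Computing term by term:
  P(1)·log₂(P(1)/Q(1)) = 0.3603·log₂(0.3603/0.3603) = 0.00000
  P(2)·log₂(P(2)/Q(2)) = 0.1685·log₂(0.1685/0.1041) = 0.11707
  P(3)·log₂(P(3)/Q(3)) = 0.3671·log₂(0.3671/0.3671) = 0.00000
  P(4)·log₂(P(4)/Q(4)) = 0.1041·log₂(0.1041/0.1685) = -0.07233

D_KL(P||Q) = 0.00000 + 0.11707 + 0.00000 - 0.07233 = 0.04474 ≈ 0.0447 bits

D_KL(Q||P) = Σ Q(x) log₂(Q(x)/P(x))

Computing term by term:
  Q(1)·log₂(Q(1)/P(1)) = 0.3603·log₂(0.3603/0.3603) = 0.00000
  Q(2)·log₂(Q(2)/P(2)) = 0.1041·log₂(0.1041/0.1685) = -0.07233
  Q(3)·log₂(Q(3)/P(3)) = 0.3671·log₂(0.3671/0.3671) = 0.00000
  Q(4)·log₂(Q(4)/P(4)) = 0.1685·log₂(0.1685/0.1041) = 0.11707

D_KL(Q||P) = 0.00000 - 0.07233 + 0.00000 + 0.11707 = 0.04474 ≈ 0.0447 bits

These ARE equal here. Q is P with outcomes relabeled (Q(2) = P(4), Q(4) = P(2)) by a relabeling that is its own inverse, so the two sums contain exactly the same terms in a different order. This is a special case — KL divergence is not symmetric in general: D_KL(P||Q) ≠ D_KL(Q||P) for most P, Q.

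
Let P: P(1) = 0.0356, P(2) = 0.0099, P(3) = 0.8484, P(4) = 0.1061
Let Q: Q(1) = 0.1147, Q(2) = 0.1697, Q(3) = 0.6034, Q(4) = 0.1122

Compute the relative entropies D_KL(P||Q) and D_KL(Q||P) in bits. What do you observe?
D_KL(P||Q) = 0.3079 bits, D_KL(Q||P) = 0.6017 bits. The two directions give different values (D_KL(Q||P) exceeds D_KL(P||Q) by 0.2938 bits): KL divergence is asymmetric.

D_KL(P||Q) = Σ P(x) log₂(P(x)/Q(x))

Computing term by term:
  P(1)·log₂(P(1)/Q(1)) = 0.0356·log₂(0.0356/0.1147) = -0.06009
  P(2)·log₂(P(2)/Q(2)) = 0.0099·log₂(0.0099/0.1697) = -0.04058
  P(3)·log₂(P(3)/Q(3)) = 0.8484·log₂(0.8484/0.6034) = 0.41710
  P(4)·log₂(P(4)/Q(4)) = 0.1061·log₂(0.1061/0.1122) = -0.00856

D_KL(P||Q) = -0.06009 - 0.04058 + 0.41710 - 0.00856 = 0.30787 ≈ 0.3079 bits

D_KL(Q||P) = Σ Q(x) log₂(Q(x)/P(x))

Computing term by term:
  Q(1)·log₂(Q(1)/P(1)) = 0.1147·log₂(0.1147/0.0356) = 0.19360
  Q(2)·log₂(Q(2)/P(2)) = 0.1697·log₂(0.1697/0.0099) = 0.69567
  Q(3)·log₂(Q(3)/P(3)) = 0.6034·log₂(0.6034/0.8484) = -0.29665
  Q(4)·log₂(Q(4)/P(4)) = 0.1122·log₂(0.1122/0.1061) = 0.00905

D_KL(Q||P) = 0.19360 + 0.69567 - 0.29665 + 0.00905 = 0.60167 ≈ 0.6017 bits

These are NOT equal (difference: 0.2938 bits). KL divergence is asymmetric: D_KL(P||Q) ≠ D_KL(Q||P) in general.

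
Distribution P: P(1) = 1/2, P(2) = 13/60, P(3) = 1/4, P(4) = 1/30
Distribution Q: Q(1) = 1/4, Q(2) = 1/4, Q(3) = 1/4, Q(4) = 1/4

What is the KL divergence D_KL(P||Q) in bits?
0.3584 bits

D_KL(P||Q) = Σ P(x) log₂(P(x)/Q(x))

Computing term by term:
  P(1)·log₂(P(1)/Q(1)) = (1/2)·log₂((1/2)/(1/4)) = 0.50000
  P(2)·log₂(P(2)/Q(2)) = (13/60)·log₂((13/60)/(1/4)) = -0.04473
  P(3)·log₂(P(3)/Q(3)) = (1/4)·log₂((1/4)/(1/4)) = 0.00000
  P(4)·log₂(P(4)/Q(4)) = (1/30)·log₂((1/30)/(1/4)) = -0.09690

D_KL(P||Q) = 0.50000 - 0.04473 + 0.00000 - 0.09690 = 0.35837 ≈ 0.3584 bits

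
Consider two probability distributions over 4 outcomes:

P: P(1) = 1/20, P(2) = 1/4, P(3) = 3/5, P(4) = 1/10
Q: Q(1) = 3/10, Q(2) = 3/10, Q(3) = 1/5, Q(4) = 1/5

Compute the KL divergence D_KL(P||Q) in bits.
0.6560 bits

D_KL(P||Q) = Σ P(x) log₂(P(x)/Q(x))

Computing term by term:
  P(1)·log₂(P(1)/Q(1)) = (1/20)·log₂((1/20)/(3/10)) = -0.12925
  P(2)·log₂(P(2)/Q(2)) = (1/4)·log₂((1/4)/(3/10)) = -0.06576
  P(3)·log₂(P(3)/Q(3)) = (3/5)·log₂((3/5)/(1/5)) = 0.95098
  P(4)·log₂(P(4)/Q(4)) = (1/10)·log₂((1/10)/(1/5)) = -0.10000

D_KL(P||Q) = -0.12925 - 0.06576 + 0.95098 - 0.10000 = 0.65597 ≈ 0.6560 bits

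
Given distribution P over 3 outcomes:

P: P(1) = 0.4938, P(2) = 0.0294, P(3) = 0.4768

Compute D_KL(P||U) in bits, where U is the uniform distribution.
0.4232 bits

U(i) = 1/3 for all i

D_KL(P||U) = Σ P(x) log₂(P(x) / (1/3))
           = Σ P(x) log₂(P(x)) + log₂(3)
           = log₂(3) - H(P)

H(P) = -Σ P(x) log₂(P(x)):
  -P(1)·log₂(P(1)) = -(0.4938)·log₂(0.4938) = 0.50269
  -P(2)·log₂(P(2)) = -(0.0294)·log₂(0.0294) = 0.14959
  -P(3)·log₂(P(3)) = -(0.4768)·log₂(0.4768) = 0.50948
H(P) = 0.50269 + 0.14959 + 0.50948 = 1.16176 bits

log₂(3) = 1.58496 bits

D_KL(P||U) = 1.58496 - 1.16176 = 0.42320 ≈ 0.4232 bits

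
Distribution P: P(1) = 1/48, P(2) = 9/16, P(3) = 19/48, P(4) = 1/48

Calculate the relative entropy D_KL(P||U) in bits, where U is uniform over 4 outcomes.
0.7711 bits

U(i) = 1/4 for all i

D_KL(P||U) = Σ P(x) log₂(P(x) / (1/4))
           = Σ P(x) log₂(P(x)) + log₂(4)
           = log₂(4) - H(P)

H(P) = -Σ P(x) log₂(P(x)):
  -P(1)·log₂(P(1)) = -(1/48)·log₂(1/48) = 0.11635
  -P(2)·log₂(P(2)) = -(9/16)·log₂(9/16) = 0.46692
  -P(3)·log₂(P(3)) = -(19/48)·log₂(19/48) = 0.52924
  -P(4)·log₂(P(4)) = -(1/48)·log₂(1/48) = 0.11635
H(P) = 0.11635 + 0.46692 + 0.52924 + 0.11635 = 1.22886 bits

log₂(4) = 2.00000 bits

D_KL(P||U) = 2.00000 - 1.22886 = 0.77114 ≈ 0.7711 bits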